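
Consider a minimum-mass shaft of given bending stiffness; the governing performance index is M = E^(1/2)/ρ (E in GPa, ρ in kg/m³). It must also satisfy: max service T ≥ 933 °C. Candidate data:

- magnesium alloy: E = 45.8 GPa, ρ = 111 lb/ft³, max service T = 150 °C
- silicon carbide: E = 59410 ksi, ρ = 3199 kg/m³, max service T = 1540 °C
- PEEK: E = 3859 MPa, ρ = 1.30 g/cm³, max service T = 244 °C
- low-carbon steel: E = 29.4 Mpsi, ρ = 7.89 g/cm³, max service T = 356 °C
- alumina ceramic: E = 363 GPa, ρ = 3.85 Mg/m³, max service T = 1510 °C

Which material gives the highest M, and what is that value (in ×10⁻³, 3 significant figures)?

silicon carbide, M = 6.33×10⁻³

Screen on constraints: max service T ≥ 933 °C. Survivors: silicon carbide, alumina ceramic.
In SI units:
  silicon carbide: E = 409.6 GPa, ρ = 3199 kg/m³
  alumina ceramic: E = 363.0 GPa, ρ = 3850 kg/m³
  silicon carbide: M = 6.33×10⁻³
  alumina ceramic: M = 4.95×10⁻³
The maximum is for silicon carbide.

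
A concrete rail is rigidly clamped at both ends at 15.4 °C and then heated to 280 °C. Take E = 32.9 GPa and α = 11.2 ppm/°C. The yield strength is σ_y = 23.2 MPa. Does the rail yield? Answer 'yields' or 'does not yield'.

ΔT = 264.6 K. Constrained thermal stress σ = E·α·ΔT = 32.90×10³ MPa × 11.2×10⁻⁶ × 264.6 = 97.5 MPa (compressive).
Compare to σ_y = 23.2 MPa: σ ≥ σ_y, so it yields.

yields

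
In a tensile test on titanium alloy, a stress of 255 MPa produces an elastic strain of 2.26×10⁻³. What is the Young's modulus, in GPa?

113 GPa

E = σ/ε = 255 MPa / 2.26×10⁻³ = 112800 MPa = 113 GPa.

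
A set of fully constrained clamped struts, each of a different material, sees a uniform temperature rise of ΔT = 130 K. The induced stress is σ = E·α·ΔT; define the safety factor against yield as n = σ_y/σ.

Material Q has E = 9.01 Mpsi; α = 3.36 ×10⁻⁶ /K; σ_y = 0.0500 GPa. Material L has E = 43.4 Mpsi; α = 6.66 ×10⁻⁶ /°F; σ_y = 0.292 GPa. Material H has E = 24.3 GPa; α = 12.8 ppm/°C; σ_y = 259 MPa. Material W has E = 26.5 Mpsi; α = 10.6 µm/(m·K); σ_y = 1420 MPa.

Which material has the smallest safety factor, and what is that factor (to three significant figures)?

Per material, after unit conversion:
  material Q: E = 62.12, α = 3.36, σ_y = 50.00 → σ = 27.1 MPa, n = 1.84
  material L: E = 299.2, α = 12.0, σ_y = 292.0 → σ = 466 MPa, n = 0.626
  material H: E = 24.30, α = 12.8, σ_y = 259.0 → σ = 40.4 MPa, n = 6.41
  material W: E = 182.7, α = 10.6, σ_y = 1420 → σ = 252 MPa, n = 5.64
The minimum is material L at n = 0.626.

material L, n = 0.626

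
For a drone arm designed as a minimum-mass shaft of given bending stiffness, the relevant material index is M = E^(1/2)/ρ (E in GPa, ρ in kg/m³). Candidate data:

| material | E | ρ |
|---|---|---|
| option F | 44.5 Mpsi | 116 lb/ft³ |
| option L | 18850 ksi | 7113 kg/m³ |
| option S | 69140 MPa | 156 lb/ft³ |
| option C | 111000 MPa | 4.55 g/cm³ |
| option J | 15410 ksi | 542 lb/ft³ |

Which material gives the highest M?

option F

Convert each candidate to consistent units, then evaluate M:
  option F: E = 306.8 GPa, ρ = 1858 kg/m³
  option L: E = 130.0 GPa, ρ = 7113 kg/m³
  option S: E = 69.14 GPa, ρ = 2499 kg/m³
  option C: E = 111.0 GPa, ρ = 4550 kg/m³
  option J: E = 106.2 GPa, ρ = 8682 kg/m³
  option F: M = 9.43×10⁻³
  option S: M = 3.33×10⁻³
  option C: M = 2.32×10⁻³
  option L: M = 1.60×10⁻³
  option J: M = 1.19×10⁻³
The maximum is for option F.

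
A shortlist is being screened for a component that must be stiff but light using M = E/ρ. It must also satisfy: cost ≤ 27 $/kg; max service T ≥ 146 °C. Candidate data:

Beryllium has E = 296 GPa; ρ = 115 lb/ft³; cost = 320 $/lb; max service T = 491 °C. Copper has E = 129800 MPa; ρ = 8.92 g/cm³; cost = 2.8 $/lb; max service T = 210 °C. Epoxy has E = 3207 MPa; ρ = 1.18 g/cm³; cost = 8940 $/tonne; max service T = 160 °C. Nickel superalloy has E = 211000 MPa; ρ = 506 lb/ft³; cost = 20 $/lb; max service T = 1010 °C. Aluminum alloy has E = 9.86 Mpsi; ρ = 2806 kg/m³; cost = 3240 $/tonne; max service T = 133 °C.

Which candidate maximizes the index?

Screen on constraints: cost ≤ 27 $/kg; max service T ≥ 146 °C. Survivors: copper, epoxy.
Convert each candidate to consistent units, then evaluate M:
  copper: E = 129.8 GPa, ρ = 8920 kg/m³
  epoxy: E = 3.207 GPa, ρ = 1180 kg/m³
  copper: M = 14.6 MN·m/kg
  epoxy: M = 2.72 MN·m/kg
Copper ranks first.

copper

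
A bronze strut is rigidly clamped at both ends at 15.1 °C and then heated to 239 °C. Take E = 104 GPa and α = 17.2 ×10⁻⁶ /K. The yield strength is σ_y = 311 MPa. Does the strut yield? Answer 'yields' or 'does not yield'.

ΔT = 223.9 K. Constrained thermal stress σ = E·α·ΔT = 104.0×10³ MPa × 17.2×10⁻⁶ × 223.9 = 401 MPa (compressive).
Compare to σ_y = 311 MPa: σ ≥ σ_y, so it yields.

yields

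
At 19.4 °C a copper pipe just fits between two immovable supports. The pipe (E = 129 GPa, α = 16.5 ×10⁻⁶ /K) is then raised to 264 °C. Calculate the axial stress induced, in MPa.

ΔT = 244.6 K. Constrained thermal stress σ = E·α·ΔT = 129.0×10³ MPa × 16.5×10⁻⁶ × 244.6 = 521 MPa (compressive).

521 MPa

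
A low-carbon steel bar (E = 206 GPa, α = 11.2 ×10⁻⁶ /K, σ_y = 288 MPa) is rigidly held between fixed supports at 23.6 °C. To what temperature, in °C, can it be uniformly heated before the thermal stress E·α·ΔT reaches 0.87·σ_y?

132 °C

E·α·ΔT = 250.6 MPa ⇒ ΔT = 250.6 / (206.0×10³ × 11.2×10⁻⁶) = 108.6 K.
T = 23.6 + 108.6 = 132.2 °C.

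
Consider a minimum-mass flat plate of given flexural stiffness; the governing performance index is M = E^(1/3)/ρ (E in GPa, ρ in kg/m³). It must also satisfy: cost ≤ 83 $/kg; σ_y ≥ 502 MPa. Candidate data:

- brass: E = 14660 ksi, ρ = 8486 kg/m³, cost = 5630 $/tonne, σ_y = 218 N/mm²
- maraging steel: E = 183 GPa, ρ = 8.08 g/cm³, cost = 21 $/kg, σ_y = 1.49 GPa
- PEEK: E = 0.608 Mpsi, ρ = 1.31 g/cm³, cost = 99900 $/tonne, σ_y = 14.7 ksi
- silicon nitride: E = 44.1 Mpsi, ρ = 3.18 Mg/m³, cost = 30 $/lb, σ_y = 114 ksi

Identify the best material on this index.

Screen on constraints: cost ≤ 83 $/kg; σ_y ≥ 502 MPa. Survivors: maraging steel, silicon nitride.
In SI units:
  maraging steel: E = 183.0 GPa, ρ = 8080 kg/m³
  silicon nitride: E = 304.1 GPa, ρ = 3180 kg/m³
  silicon nitride: M = 2.11×10⁻³
  maraging steel: M = 0.703×10⁻³
Silicon nitride has the largest M.

silicon nitride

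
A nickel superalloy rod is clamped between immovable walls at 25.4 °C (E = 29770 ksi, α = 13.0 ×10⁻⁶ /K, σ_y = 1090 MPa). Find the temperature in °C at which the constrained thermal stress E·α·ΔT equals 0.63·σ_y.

E = 29770 ksi = 205.3 GPa.
E·α·ΔT = 686.7 MPa ⇒ ΔT = 686.7 / (205.3×10³ × 13.0×10⁻⁶) = 257.4 K.
T = 25.4 + 257.4 = 282.8 °C.

283 °C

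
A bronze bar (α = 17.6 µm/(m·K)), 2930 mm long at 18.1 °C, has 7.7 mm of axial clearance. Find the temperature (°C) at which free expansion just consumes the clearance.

167 °C

α·L₀·ΔT = 7.7 mm ⇒ ΔT = 7.7 / (17.6×10⁻⁶ × 2930.0) = 149.3 K.
T = 18.1 + 149.3 = 167.4 °C.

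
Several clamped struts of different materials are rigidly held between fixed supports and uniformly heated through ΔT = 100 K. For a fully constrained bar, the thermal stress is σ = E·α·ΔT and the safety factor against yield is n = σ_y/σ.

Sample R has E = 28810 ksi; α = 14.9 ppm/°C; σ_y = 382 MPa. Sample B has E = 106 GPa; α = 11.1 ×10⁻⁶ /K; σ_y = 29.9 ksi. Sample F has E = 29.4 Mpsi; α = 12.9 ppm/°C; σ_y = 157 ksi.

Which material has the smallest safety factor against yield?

Per material, after unit conversion:
  sample R: E = 198.6, α = 14.9, σ_y = 382.0 → σ = 296 MPa, n = 1.29
  sample B: E = 106.0, α = 11.1, σ_y = 206.2 → σ = 118 MPa, n = 1.75
  sample F: E = 202.7, α = 12.9, σ_y = 1082 → σ = 261 MPa, n = 4.14
Smallest n: sample R with n = 1.29.

sample R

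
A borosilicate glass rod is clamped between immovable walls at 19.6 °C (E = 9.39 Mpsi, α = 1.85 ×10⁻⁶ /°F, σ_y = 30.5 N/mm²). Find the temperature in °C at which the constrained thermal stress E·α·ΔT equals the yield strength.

E = 9.39 Mpsi = 64.74 GPa.
α = 1.85×10⁻⁶/°F × 9/5 = 3.33×10⁻⁶/K.
σ_y = 30.5 N/mm² = 30.50 MPa.
E·α·ΔT = 30.50 MPa ⇒ ΔT = 30.50 / (64.74×10³ × 3.33×10⁻⁶) = 141.5 K.
T = 19.6 + 141.5 = 161.1 °C.

161 °C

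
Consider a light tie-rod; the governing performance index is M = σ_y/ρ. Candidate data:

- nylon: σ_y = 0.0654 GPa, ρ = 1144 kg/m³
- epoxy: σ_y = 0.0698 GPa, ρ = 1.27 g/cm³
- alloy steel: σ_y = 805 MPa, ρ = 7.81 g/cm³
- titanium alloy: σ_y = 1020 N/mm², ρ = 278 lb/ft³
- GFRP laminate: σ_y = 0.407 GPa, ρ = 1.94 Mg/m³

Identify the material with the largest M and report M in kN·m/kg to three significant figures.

titanium alloy, M = 229 kN·m/kg

After converting to SI:
  nylon: σ_y = 65.40 MPa, ρ = 1144 kg/m³
  epoxy: σ_y = 69.80 MPa, ρ = 1270 kg/m³
  alloy steel: σ_y = 805.0 MPa, ρ = 7810 kg/m³
  titanium alloy: σ_y = 1020 MPa, ρ = 4453 kg/m³
  GFRP laminate: σ_y = 407.0 MPa, ρ = 1940 kg/m³
  titanium alloy: M = 229 kN·m/kg
  GFRP laminate: M = 210 kN·m/kg
  alloy steel: M = 103 kN·m/kg
  nylon: M = 57.2 kN·m/kg
  epoxy: M = 55.0 kN·m/kg
Titanium alloy ranks first.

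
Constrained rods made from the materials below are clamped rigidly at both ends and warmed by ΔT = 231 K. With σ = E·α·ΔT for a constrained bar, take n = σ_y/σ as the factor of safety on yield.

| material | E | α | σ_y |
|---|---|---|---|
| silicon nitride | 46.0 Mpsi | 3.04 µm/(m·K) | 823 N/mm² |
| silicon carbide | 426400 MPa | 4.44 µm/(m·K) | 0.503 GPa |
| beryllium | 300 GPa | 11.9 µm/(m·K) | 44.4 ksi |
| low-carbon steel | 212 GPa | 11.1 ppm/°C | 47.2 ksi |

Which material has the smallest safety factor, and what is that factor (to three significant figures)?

Per material, after unit conversion:
  silicon nitride: E = 317.2, α = 3.04, σ_y = 823.0 → σ = 223 MPa, n = 3.70
  silicon carbide: E = 426.4, α = 4.44, σ_y = 503.0 → σ = 437 MPa, n = 1.15
  beryllium: E = 300.0, α = 11.9, σ_y = 306.1 → σ = 825 MPa, n = 0.371
  low-carbon steel: E = 212.0, α = 11.1, σ_y = 325.4 → σ = 544 MPa, n = 0.599
Beryllium has the lowest safety factor, n = 0.371.

beryllium, n = 0.371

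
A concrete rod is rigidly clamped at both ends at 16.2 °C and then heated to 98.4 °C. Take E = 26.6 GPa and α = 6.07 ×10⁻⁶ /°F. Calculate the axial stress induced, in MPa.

α = 6.07×10⁻⁶/°F × 9/5 = 10.9×10⁻⁶/K.
ΔT = 82.20 K. Constrained thermal stress σ = E·α·ΔT = 26.60×10³ MPa × 10.9×10⁻⁶ × 82.20 = 23.9 MPa (compressive).

23.9 MPa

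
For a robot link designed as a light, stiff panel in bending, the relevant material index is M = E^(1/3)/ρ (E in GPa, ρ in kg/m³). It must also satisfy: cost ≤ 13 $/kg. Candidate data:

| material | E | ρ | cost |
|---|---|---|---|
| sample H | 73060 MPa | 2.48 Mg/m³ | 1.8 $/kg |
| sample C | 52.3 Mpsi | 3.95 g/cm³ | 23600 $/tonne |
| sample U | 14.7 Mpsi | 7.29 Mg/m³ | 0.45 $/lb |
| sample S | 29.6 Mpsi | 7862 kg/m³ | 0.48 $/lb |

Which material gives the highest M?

Screen on constraints: cost ≤ 13 $/kg. Survivors: sample H, sample U, sample S.
After converting to SI:
  sample H: E = 73.06 GPa, ρ = 2480 kg/m³
  sample U: E = 101.4 GPa, ρ = 7290 kg/m³
  sample S: E = 204.1 GPa, ρ = 7862 kg/m³
  sample H: M = 1.69×10⁻³
  sample S: M = 0.749×10⁻³
  sample U: M = 0.640×10⁻³
The maximum is for sample H.

sample H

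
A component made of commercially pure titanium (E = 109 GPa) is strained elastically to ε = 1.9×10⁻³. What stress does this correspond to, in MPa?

207 MPa

σ = E·ε = 109000 MPa × 1.9×10⁻³ = 207 MPa.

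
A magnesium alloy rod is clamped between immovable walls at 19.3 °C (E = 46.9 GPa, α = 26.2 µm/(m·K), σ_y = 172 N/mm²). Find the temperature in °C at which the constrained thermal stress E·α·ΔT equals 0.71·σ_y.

119 °C

σ_y = 172 N/mm² = 172.0 MPa.
E·α·ΔT = 122.1 MPa ⇒ ΔT = 122.1 / (46.90×10³ × 26.2×10⁻⁶) = 99.38 K.
T = 19.3 + 99.38 = 118.7 °C.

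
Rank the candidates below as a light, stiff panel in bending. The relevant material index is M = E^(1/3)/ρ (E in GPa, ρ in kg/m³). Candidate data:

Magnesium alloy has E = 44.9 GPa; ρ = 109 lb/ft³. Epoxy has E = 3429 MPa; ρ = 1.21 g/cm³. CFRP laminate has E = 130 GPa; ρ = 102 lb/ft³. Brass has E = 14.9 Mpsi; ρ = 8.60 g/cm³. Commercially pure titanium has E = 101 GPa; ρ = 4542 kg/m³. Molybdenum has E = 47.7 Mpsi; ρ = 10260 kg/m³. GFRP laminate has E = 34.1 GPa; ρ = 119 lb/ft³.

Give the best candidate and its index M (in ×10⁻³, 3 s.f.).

CFRP laminate, M = 3.10×10⁻³

Normalizing units and computing the index:
  magnesium alloy: E = 44.90 GPa, ρ = 1746 kg/m³
  epoxy: E = 3.429 GPa, ρ = 1210 kg/m³
  CFRP laminate: E = 130.0 GPa, ρ = 1634 kg/m³
  brass: E = 102.7 GPa, ρ = 8600 kg/m³
  commercially pure titanium: E = 101.0 GPa, ρ = 4542 kg/m³
  molybdenum: E = 328.9 GPa, ρ = 10260 kg/m³
  GFRP laminate: E = 34.10 GPa, ρ = 1906 kg/m³
  CFRP laminate: M = 3.10×10⁻³
  magnesium alloy: M = 2.04×10⁻³
  GFRP laminate: M = 1.70×10⁻³
  epoxy: M = 1.25×10⁻³
  commercially pure titanium: M = 1.03×10⁻³
  molybdenum: M = 0.673×10⁻³
  brass: M = 0.545×10⁻³
Highest index: CFRP laminate.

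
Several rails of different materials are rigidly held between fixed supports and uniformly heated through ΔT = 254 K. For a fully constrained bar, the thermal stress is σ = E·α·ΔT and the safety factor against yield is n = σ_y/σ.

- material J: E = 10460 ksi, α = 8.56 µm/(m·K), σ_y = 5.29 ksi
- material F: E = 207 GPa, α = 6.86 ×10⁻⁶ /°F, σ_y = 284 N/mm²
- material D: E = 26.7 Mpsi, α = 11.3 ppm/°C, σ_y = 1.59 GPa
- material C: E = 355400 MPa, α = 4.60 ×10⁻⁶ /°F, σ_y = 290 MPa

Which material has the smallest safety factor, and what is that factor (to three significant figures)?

material J, n = 0.233

With everything in SI (GPa, ×10⁻⁶/K, MPa):
  material J: E = 72.12, α = 8.56, σ_y = 36.47 → σ = 157 MPa, n = 0.233
  material F: E = 207.0, α = 12.3, σ_y = 284.0 → σ = 649 MPa, n = 0.437
  material D: E = 184.1, α = 11.3, σ_y = 1590 → σ = 528 MPa, n = 3.01
  material C: E = 355.4, α = 8.28, σ_y = 290.0 → σ = 747 MPa, n = 0.388
The minimum is material J at n = 0.233.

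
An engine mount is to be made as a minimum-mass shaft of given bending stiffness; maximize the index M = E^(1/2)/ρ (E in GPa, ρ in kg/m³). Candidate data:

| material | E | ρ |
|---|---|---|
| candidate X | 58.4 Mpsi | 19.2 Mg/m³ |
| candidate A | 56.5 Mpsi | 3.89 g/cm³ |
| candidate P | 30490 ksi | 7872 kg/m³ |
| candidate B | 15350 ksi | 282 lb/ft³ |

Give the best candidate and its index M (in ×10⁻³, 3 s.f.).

candidate A, M = 5.07×10⁻³

After converting to SI:
  candidate X: E = 402.7 GPa, ρ = 19200 kg/m³
  candidate A: E = 389.6 GPa, ρ = 3890 kg/m³
  candidate P: E = 210.2 GPa, ρ = 7872 kg/m³
  candidate B: E = 105.8 GPa, ρ = 4517 kg/m³
  candidate A: M = 5.07×10⁻³
  candidate B: M = 2.28×10⁻³
  candidate P: M = 1.84×10⁻³
  candidate X: M = 1.05×10⁻³
Candidate A ranks first.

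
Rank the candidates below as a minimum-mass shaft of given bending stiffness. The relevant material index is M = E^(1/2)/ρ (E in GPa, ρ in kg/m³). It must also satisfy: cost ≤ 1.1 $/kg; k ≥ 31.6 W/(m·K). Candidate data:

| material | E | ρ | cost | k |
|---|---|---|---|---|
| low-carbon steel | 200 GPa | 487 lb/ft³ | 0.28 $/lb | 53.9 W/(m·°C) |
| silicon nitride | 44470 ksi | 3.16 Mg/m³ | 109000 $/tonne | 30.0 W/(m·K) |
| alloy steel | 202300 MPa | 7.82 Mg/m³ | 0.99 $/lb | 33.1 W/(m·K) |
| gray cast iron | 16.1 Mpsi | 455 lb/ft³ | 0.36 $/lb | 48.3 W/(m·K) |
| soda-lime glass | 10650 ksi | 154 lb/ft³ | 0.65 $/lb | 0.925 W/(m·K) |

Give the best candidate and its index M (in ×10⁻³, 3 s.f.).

Screen on constraints: cost ≤ 1.1 $/kg; k ≥ 31.6 W/(m·K). Survivors: low-carbon steel, gray cast iron.
Convert each candidate to consistent units, then evaluate M:
  low-carbon steel: E = 200.0 GPa, ρ = 7801 kg/m³
  gray cast iron: E = 111.0 GPa, ρ = 7288 kg/m³
  low-carbon steel: M = 1.81×10⁻³
  gray cast iron: M = 1.45×10⁻³
Low-carbon steel ranks first.

low-carbon steel, M = 1.81×10⁻³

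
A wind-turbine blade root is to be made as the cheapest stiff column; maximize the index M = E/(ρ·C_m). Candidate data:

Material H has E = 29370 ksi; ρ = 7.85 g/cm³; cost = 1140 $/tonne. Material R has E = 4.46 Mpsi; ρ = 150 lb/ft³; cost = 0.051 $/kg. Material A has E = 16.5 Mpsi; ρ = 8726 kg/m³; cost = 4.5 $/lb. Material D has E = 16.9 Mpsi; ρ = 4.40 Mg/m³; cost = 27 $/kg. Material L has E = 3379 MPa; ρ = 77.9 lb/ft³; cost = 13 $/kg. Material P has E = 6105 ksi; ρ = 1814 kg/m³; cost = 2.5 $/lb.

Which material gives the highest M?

material R

Putting every candidate on a common basis:
  material H: E = 202.5 GPa, ρ = 7850 kg/m³, cost = 1.140 $/kg
  material R: E = 30.75 GPa, ρ = 2403 kg/m³, cost = 0.05100 $/kg
  material A: E = 113.8 GPa, ρ = 8726 kg/m³, cost = 9.921 $/kg
  material D: E = 116.5 GPa, ρ = 4400 kg/m³, cost = 27.00 $/kg
  material L: E = 3.379 GPa, ρ = 1248 kg/m³, cost = 13.00 $/kg
  material P: E = 42.09 GPa, ρ = 1814 kg/m³, cost = 5.511 $/kg
  material R: M = 251 MN·m per $
  material H: M = 22.6 MN·m per $
  material P: M = 4.21 MN·m per $
  material A: M = 1.31 MN·m per $
  material D: M = 0.981 MN·m per $
  material L: M = 0.208 MN·m per $
Material R has the largest M.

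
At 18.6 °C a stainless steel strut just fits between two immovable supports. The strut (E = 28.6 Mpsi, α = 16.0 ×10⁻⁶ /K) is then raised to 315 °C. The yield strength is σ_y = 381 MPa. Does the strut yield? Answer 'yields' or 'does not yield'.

yields

E = 28.6 Mpsi = 197.2 GPa.
ΔT = 296.4 K. Constrained thermal stress σ = E·α·ΔT = 197.2×10³ MPa × 16.0×10⁻⁶ × 296.4 = 935 MPa (compressive).
Compare to σ_y = 381 MPa: σ ≥ σ_y, so it yields.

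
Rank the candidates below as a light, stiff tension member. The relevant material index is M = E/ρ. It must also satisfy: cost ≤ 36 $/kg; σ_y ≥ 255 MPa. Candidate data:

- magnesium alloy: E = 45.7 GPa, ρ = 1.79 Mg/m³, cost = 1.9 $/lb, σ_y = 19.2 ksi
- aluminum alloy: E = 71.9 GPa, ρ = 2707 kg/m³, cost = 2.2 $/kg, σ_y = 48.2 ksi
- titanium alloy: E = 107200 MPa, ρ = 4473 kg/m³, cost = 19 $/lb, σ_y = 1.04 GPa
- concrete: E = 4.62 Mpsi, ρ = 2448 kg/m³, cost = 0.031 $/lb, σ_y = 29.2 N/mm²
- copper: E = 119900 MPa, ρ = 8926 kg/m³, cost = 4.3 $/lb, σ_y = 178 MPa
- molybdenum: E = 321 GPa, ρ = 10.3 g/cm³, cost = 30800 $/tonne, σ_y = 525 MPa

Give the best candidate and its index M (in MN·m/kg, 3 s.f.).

Screen on constraints: cost ≤ 36 $/kg; σ_y ≥ 255 MPa. Survivors: aluminum alloy, molybdenum.
Normalizing units and computing the index:
  aluminum alloy: E = 71.90 GPa, ρ = 2707 kg/m³
  molybdenum: E = 321.0 GPa, ρ = 10300 kg/m³
  molybdenum: M = 31.2 MN·m/kg
  aluminum alloy: M = 26.6 MN·m/kg
Highest index: molybdenum.

molybdenum, M = 31.2 MN·m/kg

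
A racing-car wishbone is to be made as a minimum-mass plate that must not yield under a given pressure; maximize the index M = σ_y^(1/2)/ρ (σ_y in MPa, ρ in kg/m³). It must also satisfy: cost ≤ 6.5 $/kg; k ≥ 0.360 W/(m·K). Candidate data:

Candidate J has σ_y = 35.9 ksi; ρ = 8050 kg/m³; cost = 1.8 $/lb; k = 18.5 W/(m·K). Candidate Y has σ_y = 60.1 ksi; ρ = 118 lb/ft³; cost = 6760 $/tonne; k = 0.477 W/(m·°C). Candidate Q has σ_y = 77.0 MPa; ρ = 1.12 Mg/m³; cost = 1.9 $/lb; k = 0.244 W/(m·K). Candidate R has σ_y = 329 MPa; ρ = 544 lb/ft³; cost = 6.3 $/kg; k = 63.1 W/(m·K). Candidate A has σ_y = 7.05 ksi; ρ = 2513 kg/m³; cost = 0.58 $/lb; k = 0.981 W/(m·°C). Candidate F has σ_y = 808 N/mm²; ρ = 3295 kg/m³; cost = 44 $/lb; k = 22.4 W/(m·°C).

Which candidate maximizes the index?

candidate A

Screen on constraints: cost ≤ 6.5 $/kg; k ≥ 0.360 W/(m·K). Survivors: candidate J, candidate R, candidate A.
Normalizing units and computing the index:
  candidate J: σ_y = 247.5 MPa, ρ = 8050 kg/m³
  candidate R: σ_y = 329.0 MPa, ρ = 8714 kg/m³
  candidate A: σ_y = 48.61 MPa, ρ = 2513 kg/m³
  candidate A: M = 2.77×10⁻³
  candidate R: M = 2.08×10⁻³
  candidate J: M = 1.95×10⁻³
The maximum is for candidate A.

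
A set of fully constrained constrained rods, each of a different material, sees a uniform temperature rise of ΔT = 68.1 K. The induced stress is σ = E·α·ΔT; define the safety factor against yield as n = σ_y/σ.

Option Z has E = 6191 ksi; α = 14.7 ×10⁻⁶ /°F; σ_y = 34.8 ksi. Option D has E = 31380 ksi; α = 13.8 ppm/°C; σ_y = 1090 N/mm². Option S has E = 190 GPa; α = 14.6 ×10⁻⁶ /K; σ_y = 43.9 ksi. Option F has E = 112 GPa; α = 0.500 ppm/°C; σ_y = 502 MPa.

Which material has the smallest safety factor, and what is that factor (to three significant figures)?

option S, n = 1.60

In consistent units (E in GPa, α in ×10⁻⁶/K, σ_y in MPa):
  option Z: E = 42.69, α = 26.5, σ_y = 239.9 → σ = 76.9 MPa, n = 3.12
  option D: E = 216.4, α = 13.8, σ_y = 1090 → σ = 203 MPa, n = 5.36
  option S: E = 190.0, α = 14.6, σ_y = 302.7 → σ = 189 MPa, n = 1.60
  option F: E = 112.0, α = 0.500, σ_y = 502.0 → σ = 3.81 MPa, n = 132
Option S has the lowest safety factor, n = 1.60.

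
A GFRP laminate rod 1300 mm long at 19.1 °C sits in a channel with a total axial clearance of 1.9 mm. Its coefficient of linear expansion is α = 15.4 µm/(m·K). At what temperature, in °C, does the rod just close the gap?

α·L₀·ΔT = 1.9 mm ⇒ ΔT = 1.9 / (15.4×10⁻⁶ × 1300.0) = 94.91 K.
T = 19.1 + 94.91 = 114.0 °C.

114 °C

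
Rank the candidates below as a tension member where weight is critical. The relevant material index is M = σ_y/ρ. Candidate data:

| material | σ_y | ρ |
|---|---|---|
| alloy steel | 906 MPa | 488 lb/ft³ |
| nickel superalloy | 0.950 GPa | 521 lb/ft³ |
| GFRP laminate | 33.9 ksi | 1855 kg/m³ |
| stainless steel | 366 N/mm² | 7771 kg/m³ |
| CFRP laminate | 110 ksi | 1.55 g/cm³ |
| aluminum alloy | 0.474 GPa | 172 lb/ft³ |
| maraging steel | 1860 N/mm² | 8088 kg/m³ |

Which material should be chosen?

CFRP laminate

Normalizing units and computing the index:
  alloy steel: σ_y = 906.0 MPa, ρ = 7817 kg/m³
  nickel superalloy: σ_y = 950.0 MPa, ρ = 8346 kg/m³
  GFRP laminate: σ_y = 233.7 MPa, ρ = 1855 kg/m³
  stainless steel: σ_y = 366.0 MPa, ρ = 7771 kg/m³
  CFRP laminate: σ_y = 758.4 MPa, ρ = 1550 kg/m³
  aluminum alloy: σ_y = 474.0 MPa, ρ = 2755 kg/m³
  maraging steel: σ_y = 1860 MPa, ρ = 8088 kg/m³
  CFRP laminate: M = 489 kN·m/kg
  maraging steel: M = 230 kN·m/kg
  aluminum alloy: M = 172 kN·m/kg
  GFRP laminate: M = 126 kN·m/kg
  alloy steel: M = 116 kN·m/kg
  nickel superalloy: M = 114 kN·m/kg
  stainless steel: M = 47.1 kN·m/kg
The maximum is for CFRP laminate.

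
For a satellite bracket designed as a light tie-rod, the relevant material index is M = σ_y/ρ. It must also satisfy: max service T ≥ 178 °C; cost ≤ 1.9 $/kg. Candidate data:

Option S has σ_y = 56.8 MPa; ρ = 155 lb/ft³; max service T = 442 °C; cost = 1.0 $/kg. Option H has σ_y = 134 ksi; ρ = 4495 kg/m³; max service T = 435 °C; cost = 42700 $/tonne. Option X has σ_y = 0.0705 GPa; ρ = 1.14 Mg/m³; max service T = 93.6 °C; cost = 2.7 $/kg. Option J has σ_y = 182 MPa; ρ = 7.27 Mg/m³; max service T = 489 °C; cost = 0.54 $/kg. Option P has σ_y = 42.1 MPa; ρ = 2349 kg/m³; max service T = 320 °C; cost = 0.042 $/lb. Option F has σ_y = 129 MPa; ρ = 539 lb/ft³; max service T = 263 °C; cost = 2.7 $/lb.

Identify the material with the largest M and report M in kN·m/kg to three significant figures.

option J, M = 25.0 kN·m/kg

Screen on constraints: max service T ≥ 178 °C; cost ≤ 1.9 $/kg. Survivors: option S, option J, option P.
After converting to SI:
  option S: σ_y = 56.80 MPa, ρ = 2483 kg/m³
  option J: σ_y = 182.0 MPa, ρ = 7270 kg/m³
  option P: σ_y = 42.10 MPa, ρ = 2349 kg/m³
  option J: M = 25.0 kN·m/kg
  option S: M = 22.9 kN·m/kg
  option P: M = 17.9 kN·m/kg
Highest index: option J.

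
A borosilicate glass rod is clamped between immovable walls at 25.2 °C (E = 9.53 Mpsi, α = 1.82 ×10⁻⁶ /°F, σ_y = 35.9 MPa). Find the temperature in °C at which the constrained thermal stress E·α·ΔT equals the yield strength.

192 °C

E = 9.53 Mpsi = 65.71 GPa.
α = 1.82×10⁻⁶/°F × 9/5 = 3.28×10⁻⁶/K.
E·α·ΔT = 35.90 MPa ⇒ ΔT = 35.90 / (65.71×10³ × 3.28×10⁻⁶) = 166.8 K.
T = 25.2 + 166.8 = 192.0 °C.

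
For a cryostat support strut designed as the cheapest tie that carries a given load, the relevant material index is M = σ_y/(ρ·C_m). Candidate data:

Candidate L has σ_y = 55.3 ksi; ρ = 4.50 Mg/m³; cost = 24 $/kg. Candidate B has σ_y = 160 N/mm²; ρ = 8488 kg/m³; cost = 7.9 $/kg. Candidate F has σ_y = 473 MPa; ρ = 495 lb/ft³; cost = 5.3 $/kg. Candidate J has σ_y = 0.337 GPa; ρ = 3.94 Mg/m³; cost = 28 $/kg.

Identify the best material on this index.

candidate F

Putting every candidate on a common basis:
  candidate L: σ_y = 381.3 MPa, ρ = 4500 kg/m³, cost = 24.00 $/kg
  candidate B: σ_y = 160.0 MPa, ρ = 8488 kg/m³, cost = 7.900 $/kg
  candidate F: σ_y = 473.0 MPa, ρ = 7929 kg/m³, cost = 5.300 $/kg
  candidate J: σ_y = 337.0 MPa, ρ = 3940 kg/m³, cost = 28.00 $/kg
  candidate F: M = 11.3 kN·m per $
  candidate L: M = 3.53 kN·m per $
  candidate J: M = 3.05 kN·m per $
  candidate B: M = 2.39 kN·m per $
Candidate F has the largest M.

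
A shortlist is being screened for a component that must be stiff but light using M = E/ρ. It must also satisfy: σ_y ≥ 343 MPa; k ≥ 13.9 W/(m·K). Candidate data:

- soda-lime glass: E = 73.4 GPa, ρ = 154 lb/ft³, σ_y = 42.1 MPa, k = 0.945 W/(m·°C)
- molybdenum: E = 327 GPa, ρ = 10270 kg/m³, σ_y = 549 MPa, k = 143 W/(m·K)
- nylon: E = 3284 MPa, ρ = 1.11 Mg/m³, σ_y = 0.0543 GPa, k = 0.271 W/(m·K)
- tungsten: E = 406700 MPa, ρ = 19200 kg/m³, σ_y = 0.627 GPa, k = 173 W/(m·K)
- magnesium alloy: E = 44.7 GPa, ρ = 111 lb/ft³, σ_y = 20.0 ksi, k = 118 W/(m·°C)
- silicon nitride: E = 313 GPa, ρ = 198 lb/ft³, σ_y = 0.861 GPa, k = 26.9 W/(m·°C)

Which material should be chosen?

silicon nitride

Screen on constraints: σ_y ≥ 343 MPa; k ≥ 13.9 W/(m·K). Survivors: molybdenum, tungsten, silicon nitride.
Putting every candidate on a common basis:
  molybdenum: E = 327.0 GPa, ρ = 10270 kg/m³
  tungsten: E = 406.7 GPa, ρ = 19200 kg/m³
  silicon nitride: E = 313.0 GPa, ρ = 3172 kg/m³
  silicon nitride: M = 98.7 MN·m/kg
  molybdenum: M = 31.8 MN·m/kg
  tungsten: M = 21.2 MN·m/kg
Silicon nitride has the largest M.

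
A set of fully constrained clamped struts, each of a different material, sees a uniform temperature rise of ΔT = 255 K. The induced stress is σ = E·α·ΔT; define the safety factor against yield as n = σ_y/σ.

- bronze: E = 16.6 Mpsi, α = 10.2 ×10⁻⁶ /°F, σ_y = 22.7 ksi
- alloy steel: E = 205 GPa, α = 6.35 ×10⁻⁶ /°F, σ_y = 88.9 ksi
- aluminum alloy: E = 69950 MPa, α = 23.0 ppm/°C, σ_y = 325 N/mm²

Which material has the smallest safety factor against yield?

bronze

Per material, after unit conversion:
  bronze: E = 114.5, α = 18.4, σ_y = 156.5 → σ = 536 MPa, n = 0.292
  alloy steel: E = 205.0, α = 11.4, σ_y = 612.9 → σ = 598 MPa, n = 1.03
  aluminum alloy: E = 69.95, α = 23.0, σ_y = 325.0 → σ = 410 MPa, n = 0.792
Bronze has the lowest safety factor, n = 0.292.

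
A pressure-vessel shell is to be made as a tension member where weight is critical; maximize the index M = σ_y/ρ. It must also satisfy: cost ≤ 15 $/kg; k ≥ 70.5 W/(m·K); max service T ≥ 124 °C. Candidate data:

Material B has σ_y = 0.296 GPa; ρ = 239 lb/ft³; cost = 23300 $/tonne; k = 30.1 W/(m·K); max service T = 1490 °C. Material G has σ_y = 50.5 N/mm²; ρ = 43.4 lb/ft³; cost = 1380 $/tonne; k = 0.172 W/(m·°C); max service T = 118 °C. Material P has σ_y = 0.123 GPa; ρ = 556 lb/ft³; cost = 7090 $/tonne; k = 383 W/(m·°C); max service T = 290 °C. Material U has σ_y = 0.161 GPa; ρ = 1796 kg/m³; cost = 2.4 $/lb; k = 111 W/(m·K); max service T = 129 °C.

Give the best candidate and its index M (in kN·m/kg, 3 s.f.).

material U, M = 89.6 kN·m/kg

Screen on constraints: cost ≤ 15 $/kg; k ≥ 70.5 W/(m·K); max service T ≥ 124 °C. Survivors: material P, material U.
Putting every candidate on a common basis:
  material P: σ_y = 123.0 MPa, ρ = 8906 kg/m³
  material U: σ_y = 161.0 MPa, ρ = 1796 kg/m³
  material U: M = 89.6 kN·m/kg
  material P: M = 13.8 kN·m/kg
The maximum is for material U.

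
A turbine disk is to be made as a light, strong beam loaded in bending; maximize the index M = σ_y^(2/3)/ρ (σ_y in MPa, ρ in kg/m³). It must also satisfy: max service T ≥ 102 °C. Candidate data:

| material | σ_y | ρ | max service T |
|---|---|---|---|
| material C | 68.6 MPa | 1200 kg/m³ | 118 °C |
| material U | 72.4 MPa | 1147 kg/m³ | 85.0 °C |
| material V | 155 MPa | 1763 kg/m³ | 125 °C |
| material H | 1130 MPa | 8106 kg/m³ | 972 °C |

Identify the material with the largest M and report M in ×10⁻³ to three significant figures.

material V, M = 16.4×10⁻³

Screen on constraints: max service T ≥ 102 °C. Survivors: material C, material V, material H.
Per-candidate index values:
  material V: M = 16.4×10⁻³
  material C: M = 14.0×10⁻³
  material H: M = 13.4×10⁻³
The maximum is for material V.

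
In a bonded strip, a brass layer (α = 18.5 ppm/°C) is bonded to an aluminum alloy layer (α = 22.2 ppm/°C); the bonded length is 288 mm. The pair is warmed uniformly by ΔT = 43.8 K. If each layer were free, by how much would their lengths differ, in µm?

Δα = |18.5 − 22.2|×10⁻⁶/K = 3.70×10⁻⁶/K.
ΔL_mismatch = Δα·L·ΔT = 3.70×10⁻⁶ × 288.0 mm × 43.8 K = 46.7 µm.

46.7 µm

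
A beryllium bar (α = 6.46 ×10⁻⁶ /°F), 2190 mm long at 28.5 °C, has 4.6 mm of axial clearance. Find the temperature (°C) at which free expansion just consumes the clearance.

209 °C

α = 6.46×10⁻⁶/°F × 9/5 = 11.6×10⁻⁶/K.
α·L₀·ΔT = 4.6 mm ⇒ ΔT = 4.6 / (11.6×10⁻⁶ × 2190.0) = 180.6 K.
T = 28.5 + 180.6 = 209.1 °C.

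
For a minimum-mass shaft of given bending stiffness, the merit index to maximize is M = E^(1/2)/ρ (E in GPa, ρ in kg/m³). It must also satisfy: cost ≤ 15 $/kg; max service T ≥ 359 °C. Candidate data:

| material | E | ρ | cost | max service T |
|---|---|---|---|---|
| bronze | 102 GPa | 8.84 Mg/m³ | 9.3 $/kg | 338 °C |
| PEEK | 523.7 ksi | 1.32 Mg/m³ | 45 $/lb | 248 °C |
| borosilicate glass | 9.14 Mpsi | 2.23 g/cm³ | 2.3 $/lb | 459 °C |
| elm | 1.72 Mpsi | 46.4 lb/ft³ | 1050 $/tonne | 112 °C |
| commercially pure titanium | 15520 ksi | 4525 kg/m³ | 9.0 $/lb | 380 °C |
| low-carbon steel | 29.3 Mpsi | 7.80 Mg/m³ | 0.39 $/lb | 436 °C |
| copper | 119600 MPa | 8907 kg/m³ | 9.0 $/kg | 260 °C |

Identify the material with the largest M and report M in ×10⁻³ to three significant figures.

borosilicate glass, M = 3.56×10⁻³

Screen on constraints: cost ≤ 15 $/kg; max service T ≥ 359 °C. Survivors: borosilicate glass, low-carbon steel.
After converting to SI:
  borosilicate glass: E = 63.02 GPa, ρ = 2230 kg/m³
  low-carbon steel: E = 202.0 GPa, ρ = 7800 kg/m³
  borosilicate glass: M = 3.56×10⁻³
  low-carbon steel: M = 1.82×10⁻³
Highest index: borosilicate glass.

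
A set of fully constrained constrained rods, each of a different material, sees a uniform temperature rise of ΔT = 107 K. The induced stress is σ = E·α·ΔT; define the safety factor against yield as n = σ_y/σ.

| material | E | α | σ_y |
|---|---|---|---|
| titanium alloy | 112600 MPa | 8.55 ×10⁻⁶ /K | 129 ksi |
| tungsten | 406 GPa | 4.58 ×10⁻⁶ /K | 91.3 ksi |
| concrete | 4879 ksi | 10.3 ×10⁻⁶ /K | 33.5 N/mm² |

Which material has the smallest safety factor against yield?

concrete

Converting E to GPa, α to ×10⁻⁶/K, σ_y to MPa, then σ and n for each:
  titanium alloy: E = 112.6, α = 8.55, σ_y = 889.4 → σ = 103 MPa, n = 8.63
  tungsten: E = 406.0, α = 4.58, σ_y = 629.5 → σ = 199 MPa, n = 3.16
  concrete: E = 33.64, α = 10.3, σ_y = 33.50 → σ = 37.1 MPa, n = 0.904
The minimum is concrete at n = 0.904.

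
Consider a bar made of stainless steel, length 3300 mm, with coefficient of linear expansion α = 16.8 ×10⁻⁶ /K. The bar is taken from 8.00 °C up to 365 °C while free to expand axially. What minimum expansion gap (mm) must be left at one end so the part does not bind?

ΔT = 365 − 8.00 = 357.0 K.
ΔL = α·L₀·ΔT = 16.8×10⁻⁶ × 3300 mm × 357.0 K = 19.8 mm.

19.8 mm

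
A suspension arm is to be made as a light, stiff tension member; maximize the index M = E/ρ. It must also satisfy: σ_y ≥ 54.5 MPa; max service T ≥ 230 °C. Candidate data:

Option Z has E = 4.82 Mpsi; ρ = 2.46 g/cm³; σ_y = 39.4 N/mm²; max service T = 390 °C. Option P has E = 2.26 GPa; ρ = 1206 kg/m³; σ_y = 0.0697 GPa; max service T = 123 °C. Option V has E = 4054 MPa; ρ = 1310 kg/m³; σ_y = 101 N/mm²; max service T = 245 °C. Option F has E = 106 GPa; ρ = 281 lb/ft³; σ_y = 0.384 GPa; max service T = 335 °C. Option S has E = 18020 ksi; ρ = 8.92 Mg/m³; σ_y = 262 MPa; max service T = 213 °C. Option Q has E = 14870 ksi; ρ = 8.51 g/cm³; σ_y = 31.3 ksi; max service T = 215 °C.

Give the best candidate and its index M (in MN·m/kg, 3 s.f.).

Screen on constraints: σ_y ≥ 54.5 MPa; max service T ≥ 230 °C. Survivors: option V, option F.
Normalizing units and computing the index:
  option V: E = 4.054 GPa, ρ = 1310 kg/m³
  option F: E = 106.0 GPa, ρ = 4501 kg/m³
  option F: M = 23.5 MN·m/kg
  option V: M = 3.09 MN·m/kg
Option F ranks first.

option F, M = 23.5 MN·m/kg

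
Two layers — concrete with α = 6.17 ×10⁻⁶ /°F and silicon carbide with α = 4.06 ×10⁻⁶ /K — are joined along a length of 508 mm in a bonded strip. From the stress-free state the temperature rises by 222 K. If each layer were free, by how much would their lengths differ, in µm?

concrete: α = 6.17×10⁻⁶/°F × 9/5 = 11.1×10⁻⁶/K.
Δα = |11.1 − 4.06|×10⁻⁶/K = 7.05×10⁻⁶/K.
ΔL_mismatch = Δα·L·ΔT = 7.05×10⁻⁶ × 508.0 mm × 222.0 K = 795 µm.

795 µm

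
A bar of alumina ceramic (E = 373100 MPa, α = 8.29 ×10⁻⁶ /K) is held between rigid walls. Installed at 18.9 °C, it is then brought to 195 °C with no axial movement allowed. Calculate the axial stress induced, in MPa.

E = 373100 MPa = 373.1 GPa.
ΔT = 176.1 K. Constrained thermal stress σ = E·α·ΔT = 373.1×10³ MPa × 8.29×10⁻⁶ × 176.1 = 545 MPa (compressive).

545 MPa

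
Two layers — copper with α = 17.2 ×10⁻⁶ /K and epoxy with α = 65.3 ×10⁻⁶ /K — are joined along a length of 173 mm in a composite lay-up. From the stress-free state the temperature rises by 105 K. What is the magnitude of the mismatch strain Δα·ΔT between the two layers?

5.05×10⁻³

Δα = |17.2 − 65.3|×10⁻⁶/K = 48.1×10⁻⁶/K.
Mismatch strain = Δα·ΔT = 48.1×10⁻⁶ × 105.0 = 5.05×10⁻³.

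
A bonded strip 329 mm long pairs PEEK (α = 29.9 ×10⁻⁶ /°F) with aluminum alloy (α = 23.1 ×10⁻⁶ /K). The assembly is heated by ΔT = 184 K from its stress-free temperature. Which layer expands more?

PEEK

PEEK: α = 29.9×10⁻⁶/°F × 9/5 = 53.8×10⁻⁶/K.
α(PEEK) = 53.8×10⁻⁶/K vs α(aluminum alloy) = 23.1×10⁻⁶/K.
Higher α expands more for the same ΔT: PEEK.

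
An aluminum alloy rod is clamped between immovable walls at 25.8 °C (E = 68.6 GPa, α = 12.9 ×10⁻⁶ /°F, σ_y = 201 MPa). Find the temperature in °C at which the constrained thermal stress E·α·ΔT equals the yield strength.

152 °C

α = 12.9×10⁻⁶/°F × 9/5 = 23.2×10⁻⁶/K.
E·α·ΔT = 201.0 MPa ⇒ ΔT = 201.0 / (68.60×10³ × 23.2×10⁻⁶) = 126.2 K.
T = 25.8 + 126.2 = 152.0 °C.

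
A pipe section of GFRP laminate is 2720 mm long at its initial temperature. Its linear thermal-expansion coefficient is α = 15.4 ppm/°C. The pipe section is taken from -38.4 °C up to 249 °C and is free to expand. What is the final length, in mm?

2732.0 mm

ΔT = 249 − (-38.4) = 287.4 K.
ΔL = α·L₀·ΔT = 15.4×10⁻⁶ × 2720 mm × 287.4 K = 12.0 mm.
L = L₀ + ΔL = 2720 + 12.0 = 2732.0 mm.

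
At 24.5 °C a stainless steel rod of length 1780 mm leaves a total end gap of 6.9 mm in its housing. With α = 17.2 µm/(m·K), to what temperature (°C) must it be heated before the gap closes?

250 °C

α·L₀·ΔT = 6.9 mm ⇒ ΔT = 6.9 / (17.2×10⁻⁶ × 1780.0) = 225.4 K.
T = 24.5 + 225.4 = 249.9 °C.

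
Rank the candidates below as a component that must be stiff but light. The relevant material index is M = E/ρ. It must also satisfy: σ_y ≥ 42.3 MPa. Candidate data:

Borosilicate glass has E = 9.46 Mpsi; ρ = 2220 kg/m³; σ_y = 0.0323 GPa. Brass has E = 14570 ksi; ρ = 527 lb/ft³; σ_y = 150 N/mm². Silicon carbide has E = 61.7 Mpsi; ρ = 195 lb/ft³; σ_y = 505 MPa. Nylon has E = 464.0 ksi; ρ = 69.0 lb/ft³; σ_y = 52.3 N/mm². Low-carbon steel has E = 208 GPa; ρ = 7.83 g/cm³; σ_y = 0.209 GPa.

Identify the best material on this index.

Screen on constraints: σ_y ≥ 42.3 MPa. Survivors: brass, silicon carbide, nylon, low-carbon steel.
Normalizing units and computing the index:
  brass: E = 100.5 GPa, ρ = 8442 kg/m³
  silicon carbide: E = 425.4 GPa, ρ = 3124 kg/m³
  nylon: E = 3.199 GPa, ρ = 1105 kg/m³
  low-carbon steel: E = 208.0 GPa, ρ = 7830 kg/m³
  silicon carbide: M = 136 MN·m/kg
  low-carbon steel: M = 26.6 MN·m/kg
  brass: M = 11.9 MN·m/kg
  nylon: M = 2.89 MN·m/kg
Highest index: silicon carbide.

silicon carbide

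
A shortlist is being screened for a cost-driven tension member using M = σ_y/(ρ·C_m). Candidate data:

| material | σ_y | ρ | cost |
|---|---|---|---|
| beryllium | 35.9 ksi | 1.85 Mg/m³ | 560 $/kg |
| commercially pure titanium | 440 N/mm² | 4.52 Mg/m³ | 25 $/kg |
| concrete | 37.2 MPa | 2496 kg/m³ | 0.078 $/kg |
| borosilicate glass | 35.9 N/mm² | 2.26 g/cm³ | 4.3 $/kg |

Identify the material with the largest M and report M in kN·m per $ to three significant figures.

In SI units:
  beryllium: σ_y = 247.5 MPa, ρ = 1850 kg/m³, cost = 560.0 $/kg
  commercially pure titanium: σ_y = 440.0 MPa, ρ = 4520 kg/m³, cost = 25.00 $/kg
  concrete: σ_y = 37.20 MPa, ρ = 2496 kg/m³, cost = 0.07800 $/kg
  borosilicate glass: σ_y = 35.90 MPa, ρ = 2260 kg/m³, cost = 4.300 $/kg
  concrete: M = 191 kN·m per $
  commercially pure titanium: M = 3.89 kN·m per $
  borosilicate glass: M = 3.69 kN·m per $
  beryllium: M = 0.239 kN·m per $
Highest index: concrete.

concrete, M = 191 kN·m per $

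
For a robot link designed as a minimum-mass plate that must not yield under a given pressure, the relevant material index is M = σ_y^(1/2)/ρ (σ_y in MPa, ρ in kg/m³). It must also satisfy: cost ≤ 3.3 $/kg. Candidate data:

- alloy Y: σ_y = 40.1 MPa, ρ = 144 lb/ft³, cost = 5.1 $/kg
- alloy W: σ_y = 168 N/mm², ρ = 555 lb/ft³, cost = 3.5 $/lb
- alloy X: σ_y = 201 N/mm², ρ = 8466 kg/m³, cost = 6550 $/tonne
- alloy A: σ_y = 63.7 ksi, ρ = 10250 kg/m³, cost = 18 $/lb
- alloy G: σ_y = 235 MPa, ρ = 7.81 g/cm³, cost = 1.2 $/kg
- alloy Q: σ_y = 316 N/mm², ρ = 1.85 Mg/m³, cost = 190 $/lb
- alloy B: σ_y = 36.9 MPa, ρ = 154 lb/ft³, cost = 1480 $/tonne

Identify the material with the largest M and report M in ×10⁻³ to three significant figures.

Screen on constraints: cost ≤ 3.3 $/kg. Survivors: alloy G, alloy B.
Normalizing units and computing the index:
  alloy G: σ_y = 235.0 MPa, ρ = 7810 kg/m³
  alloy B: σ_y = 36.90 MPa, ρ = 2467 kg/m³
  alloy B: M = 2.46×10⁻³
  alloy G: M = 1.96×10⁻³
The maximum is for alloy B.

alloy B, M = 2.46×10⁻³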